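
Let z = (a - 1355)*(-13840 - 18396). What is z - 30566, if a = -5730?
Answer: 228361494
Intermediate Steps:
z = 228392060 (z = (-5730 - 1355)*(-13840 - 18396) = -7085*(-32236) = 228392060)
z - 30566 = 228392060 - 30566 = 228361494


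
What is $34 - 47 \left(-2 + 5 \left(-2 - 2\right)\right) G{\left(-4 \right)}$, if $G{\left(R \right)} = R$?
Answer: $-4102$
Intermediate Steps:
$34 - 47 \left(-2 + 5 \left(-2 - 2\right)\right) G{\left(-4 \right)} = 34 - 47 \left(-2 + 5 \left(-2 - 2\right)\right) \left(-4\right) = 34 - 47 \left(-2 + 5 \left(-4\right)\right) \left(-4\right) = 34 - 47 \left(-2 - 20\right) \left(-4\right) = 34 - 47 \left(\left(-22\right) \left(-4\right)\right) = 34 - 4136 = -4102$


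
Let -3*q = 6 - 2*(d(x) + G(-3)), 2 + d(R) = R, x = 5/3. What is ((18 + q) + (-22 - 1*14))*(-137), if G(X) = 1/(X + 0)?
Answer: 25208/9 ≈ 2800.9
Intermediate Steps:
x = 5/3 (x = 5*(⅓) = 5/3 ≈ 1.6667)
G(X) = 1/X
d(R) = -2 + R
q = -22/9 (q = -(6 - 2*((-2 + 5/3) + 1/(-3)))/3 = -(6 - 2*(-⅓ - ⅓))/3 = -(6 - 2*(-⅔))/3 = -(6 + 4/3)/3 = -⅓*22/3 = -22/9 ≈ -2.4444)
((18 + q) + (-22 - 1*14))*(-137) = ((18 - 22/9) + (-22 - 1*14))*(-137) = (140/9 + (-22 - 14))*(-137) = (140/9 - 36)*(-137) = -184/9*(-137) = 25208/9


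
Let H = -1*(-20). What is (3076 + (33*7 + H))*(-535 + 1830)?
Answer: 4308465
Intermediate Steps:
H = 20
(3076 + (33*7 + H))*(-535 + 1830) = (3076 + (33*7 + 20))*(-535 + 1830) = (3076 + (231 + 20))*1295 = (3076 + 251)*1295 = 3327*1295 = 4308465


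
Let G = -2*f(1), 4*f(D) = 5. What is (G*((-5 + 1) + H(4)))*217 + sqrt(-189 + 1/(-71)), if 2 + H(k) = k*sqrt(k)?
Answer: -1085 + 2*I*sqrt(238205)/71 ≈ -1085.0 + 13.748*I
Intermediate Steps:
H(k) = -2 + k**(3/2) (H(k) = -2 + k*sqrt(k) = -2 + k**(3/2))
f(D) = 5/4 (f(D) = (1/4)*5 = 5/4)
G = -5/2 (G = -2*5/4 = -5/2 ≈ -2.5000)
(G*((-5 + 1) + H(4)))*217 + sqrt(-189 + 1/(-71)) = -5*((-5 + 1) + (-2 + 4**(3/2)))/2*217 + sqrt(-189 + 1/(-71)) = -5*(-4 + (-2 + 8))/2*217 + sqrt(-189 - 1/71) = -5*(-4 + 6)/2*217 + sqrt(-13420/71) = -5/2*2*217 + 2*I*sqrt(238205)/71 = -5*217 + 2*I*sqrt(238205)/71 = -1085 + 2*I*sqrt(238205)/71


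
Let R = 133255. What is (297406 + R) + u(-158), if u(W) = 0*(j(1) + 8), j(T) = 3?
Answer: 430661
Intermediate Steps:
u(W) = 0 (u(W) = 0*(3 + 8) = 0*11 = 0)
(297406 + R) + u(-158) = (297406 + 133255) + 0 = 430661 + 0 = 430661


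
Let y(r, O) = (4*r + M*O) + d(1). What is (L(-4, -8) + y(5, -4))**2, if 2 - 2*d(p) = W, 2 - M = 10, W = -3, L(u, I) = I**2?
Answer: 56169/4 ≈ 14042.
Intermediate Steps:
M = -8 (M = 2 - 1*10 = 2 - 10 = -8)
d(p) = 5/2 (d(p) = 1 - 1/2*(-3) = 1 + 3/2 = 5/2)
y(r, O) = 5/2 - 8*O + 4*r (y(r, O) = (4*r - 8*O) + 5/2 = (-8*O + 4*r) + 5/2 = 5/2 - 8*O + 4*r)
(L(-4, -8) + y(5, -4))**2 = ((-8)**2 + (5/2 - 8*(-4) + 4*5))**2 = (64 + (5/2 + 32 + 20))**2 = (64 + 109/2)**2 = (237/2)**2 = 56169/4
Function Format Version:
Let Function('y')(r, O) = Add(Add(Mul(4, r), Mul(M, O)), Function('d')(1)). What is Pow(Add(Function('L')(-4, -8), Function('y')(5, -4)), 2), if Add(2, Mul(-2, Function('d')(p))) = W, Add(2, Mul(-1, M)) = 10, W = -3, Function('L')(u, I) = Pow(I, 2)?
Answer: Rational(56169, 4) ≈ 14042.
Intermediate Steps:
M = -8 (M = Add(2, Mul(-1, 10)) = Add(2, -10) = -8)
Function('d')(p) = Rational(5, 2) (Function('d')(p) = Add(1, Mul(Rational(-1, 2), -3)) = Add(1, Rational(3, 2)) = Rational(5, 2))
Function('y')(r, O) = Add(Rational(5, 2), Mul(-8, O), Mul(4, r)) (Function('y')(r, O) = Add(Add(Mul(4, r), Mul(-8, O)), Rational(5, 2)) = Add(Add(Mul(-8, O), Mul(4, r)), Rational(5, 2)) = Add(Rational(5, 2), Mul(-8, O), Mul(4, r)))
Pow(Add(Function('L')(-4, -8), Function('y')(5, -4)), 2) = Pow(Add(Pow(-8, 2), Add(Rational(5, 2), Mul(-8, -4), Mul(4, 5))), 2) = Pow(Add(64, Add(Rational(5, 2), 32, 20)), 2) = Pow(Add(64, Rational(109, 2)), 2) = Pow(Rational(237, 2), 2) = Rational(56169, 4)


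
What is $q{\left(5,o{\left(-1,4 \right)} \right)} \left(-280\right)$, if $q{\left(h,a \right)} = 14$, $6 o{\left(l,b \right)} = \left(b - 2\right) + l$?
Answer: $-3920$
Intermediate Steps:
$o{\left(l,b \right)} = - \frac{1}{3} + \frac{b}{6} + \frac{l}{6}$ ($o{\left(l,b \right)} = \frac{\left(b - 2\right) + l}{6} = \frac{\left(-2 + b\right) + l}{6} = \frac{-2 + b + l}{6} = - \frac{1}{3} + \frac{b}{6} + \frac{l}{6}$)
$q{\left(5,o{\left(-1,4 \right)} \right)} \left(-280\right) = 14 \left(-280\right) = -3920$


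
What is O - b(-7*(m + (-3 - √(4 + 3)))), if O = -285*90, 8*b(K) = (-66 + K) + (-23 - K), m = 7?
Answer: -205111/8 ≈ -25639.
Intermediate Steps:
b(K) = -89/8 (b(K) = ((-66 + K) + (-23 - K))/8 = (⅛)*(-89) = -89/8)
O = -25650
O - b(-7*(m + (-3 - √(4 + 3)))) = -25650 - 1*(-89/8) = -25650 + 89/8 = -205111/8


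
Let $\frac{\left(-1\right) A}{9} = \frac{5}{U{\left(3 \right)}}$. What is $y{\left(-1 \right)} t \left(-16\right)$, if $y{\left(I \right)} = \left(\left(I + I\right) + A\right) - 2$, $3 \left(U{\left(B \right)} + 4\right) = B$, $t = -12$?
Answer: $2112$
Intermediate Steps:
$U{\left(B \right)} = -4 + \frac{B}{3}$
$A = 15$ ($A = - 9 \frac{5}{-4 + \frac{1}{3} \cdot 3} = - 9 \frac{5}{-4 + 1} = - 9 \frac{5}{-3} = - 9 \cdot 5 \left(- \frac{1}{3}\right) = \left(-9\right) \left(- \frac{5}{3}\right) = 15$)
$y{\left(I \right)} = 13 + 2 I$ ($y{\left(I \right)} = \left(\left(I + I\right) + 15\right) - 2 = \left(2 I + 15\right) - 2 = \left(15 + 2 I\right) - 2 = 13 + 2 I$)
$y{\left(-1 \right)} t \left(-16\right) = \left(13 + 2 \left(-1\right)\right) \left(-12\right) \left(-16\right) = \left(13 - 2\right) \left(-12\right) \left(-16\right) = 11 \left(-12\right) \left(-16\right) = \left(-132\right) \left(-16\right) = 2112$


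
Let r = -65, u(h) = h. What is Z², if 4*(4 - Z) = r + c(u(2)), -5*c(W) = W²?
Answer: 167281/400 ≈ 418.20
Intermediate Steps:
c(W) = -W²/5
Z = 409/20 (Z = 4 - (-65 - ⅕*2²)/4 = 4 - (-65 - ⅕*4)/4 = 4 - (-65 - ⅘)/4 = 4 - ¼*(-329/5) = 4 + 329/20 = 409/20 ≈ 20.450)
Z² = (409/20)² = 167281/400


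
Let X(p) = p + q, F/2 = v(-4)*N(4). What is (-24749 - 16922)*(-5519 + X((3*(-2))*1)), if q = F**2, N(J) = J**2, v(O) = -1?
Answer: 187561171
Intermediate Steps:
F = -32 (F = 2*(-1*4**2) = 2*(-1*16) = 2*(-16) = -32)
q = 1024 (q = (-32)**2 = 1024)
X(p) = 1024 + p (X(p) = p + 1024 = 1024 + p)
(-24749 - 16922)*(-5519 + X((3*(-2))*1)) = (-24749 - 16922)*(-5519 + (1024 + (3*(-2))*1)) = -41671*(-5519 + (1024 - 6*1)) = -41671*(-5519 + (1024 - 6)) = -41671*(-5519 + 1018) = -41671*(-4501) = 187561171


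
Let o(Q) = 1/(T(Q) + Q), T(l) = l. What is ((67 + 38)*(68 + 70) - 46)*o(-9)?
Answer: -7222/9 ≈ -802.44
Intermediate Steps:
o(Q) = 1/(2*Q) (o(Q) = 1/(Q + Q) = 1/(2*Q))
((67 + 38)*(68 + 70) - 46)*o(-9) = ((67 + 38)*(68 + 70) - 46)*((1/2)/(-9)) = (105*138 - 46)*((1/2)*(-1/9)) = (14490 - 46)*(-1/18) = 14444*(-1/18) = -7222/9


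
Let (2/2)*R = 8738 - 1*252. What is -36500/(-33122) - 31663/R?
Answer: -369501443/140536646 ≈ -2.6292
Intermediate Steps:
R = 8486 (R = 8738 - 1*252 = 8738 - 252 = 8486)
-36500/(-33122) - 31663/R = -36500/(-33122) - 31663/8486 = -36500*(-1/33122) - 31663*1/8486 = 18250/16561 - 31663/8486 = -369501443/140536646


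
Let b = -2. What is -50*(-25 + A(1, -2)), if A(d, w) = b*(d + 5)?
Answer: 1850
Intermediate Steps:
A(d, w) = -10 - 2*d (A(d, w) = -2*(d + 5) = -2*(5 + d) = -10 - 2*d)
-50*(-25 + A(1, -2)) = -50*(-25 + (-10 - 2*1)) = -50*(-25 + (-10 - 2)) = -50*(-25 - 12) = -50*(-37) = 1850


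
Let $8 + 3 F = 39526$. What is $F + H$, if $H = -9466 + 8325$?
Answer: $\frac{36095}{3} \approx 12032.0$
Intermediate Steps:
$F = \frac{39518}{3}$ ($F = - \frac{8}{3} + \frac{1}{3} \cdot 39526 = - \frac{8}{3} + \frac{39526}{3} = \frac{39518}{3} \approx 13173.0$)
$H = -1141$
$F + H = \frac{39518}{3} - 1141 = \frac{36095}{3}$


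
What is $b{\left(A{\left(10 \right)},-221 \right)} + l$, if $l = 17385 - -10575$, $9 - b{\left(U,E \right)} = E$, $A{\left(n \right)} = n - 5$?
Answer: $28190$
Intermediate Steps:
$A{\left(n \right)} = -5 + n$
$b{\left(U,E \right)} = 9 - E$
$l = 27960$ ($l = 17385 + 10575 = 27960$)
$b{\left(A{\left(10 \right)},-221 \right)} + l = \left(9 - -221\right) + 27960 = \left(9 + 221\right) + 27960 = 230 + 27960 = 28190$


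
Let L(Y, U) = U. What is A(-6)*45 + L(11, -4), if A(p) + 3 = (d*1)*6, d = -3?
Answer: -949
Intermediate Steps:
A(p) = -21 (A(p) = -3 - 3*1*6 = -3 - 3*6 = -3 - 18 = -21)
A(-6)*45 + L(11, -4) = -21*45 - 4 = -945 - 4 = -949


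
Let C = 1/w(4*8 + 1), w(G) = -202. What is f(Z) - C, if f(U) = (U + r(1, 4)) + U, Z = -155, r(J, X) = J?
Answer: -62417/202 ≈ -309.00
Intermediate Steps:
f(U) = 1 + 2*U (f(U) = (U + 1) + U = (1 + U) + U = 1 + 2*U)
C = -1/202 (C = 1/(-202) = -1/202 ≈ -0.0049505)
f(Z) - C = (1 + 2*(-155)) - 1*(-1/202) = (1 - 310) + 1/202 = -309 + 1/202 = -62417/202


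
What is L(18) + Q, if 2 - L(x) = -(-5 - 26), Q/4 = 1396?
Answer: 5555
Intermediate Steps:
Q = 5584 (Q = 4*1396 = 5584)
L(x) = -29 (L(x) = 2 - (-1)*(-5 - 26) = 2 - (-1)*(-31) = 2 - 1*31 = 2 - 31 = -29)
L(18) + Q = -29 + 5584 = 5555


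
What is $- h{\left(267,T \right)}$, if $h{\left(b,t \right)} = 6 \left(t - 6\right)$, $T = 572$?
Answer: $-3396$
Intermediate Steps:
$h{\left(b,t \right)} = -36 + 6 t$ ($h{\left(b,t \right)} = 6 \left(-6 + t\right) = -36 + 6 t$)
$- h{\left(267,T \right)} = - (-36 + 6 \cdot 572) = - (-36 + 3432) = \left(-1\right) 3396 = -3396$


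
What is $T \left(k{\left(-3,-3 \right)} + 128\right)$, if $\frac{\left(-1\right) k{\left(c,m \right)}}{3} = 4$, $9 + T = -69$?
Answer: $-9048$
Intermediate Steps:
$T = -78$ ($T = -9 - 69 = -78$)
$k{\left(c,m \right)} = -12$ ($k{\left(c,m \right)} = \left(-3\right) 4 = -12$)
$T \left(k{\left(-3,-3 \right)} + 128\right) = - 78 \left(-12 + 128\right) = \left(-78\right) 116 = -9048$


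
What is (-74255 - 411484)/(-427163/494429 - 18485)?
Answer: 26684827559/1015549692 ≈ 26.276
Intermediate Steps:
(-74255 - 411484)/(-427163/494429 - 18485) = -485739/(-427163/494429 - 18485) = -485739/(-9139947228/494429) = -485739*(-494429/9139947228) = 26684827559/1015549692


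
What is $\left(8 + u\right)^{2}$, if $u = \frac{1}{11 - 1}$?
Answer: $\frac{6561}{100} \approx 65.61$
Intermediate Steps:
$u = \frac{1}{10} \approx 0.1$
$\left(8 + u\right)^{2} = \left(8 + \frac{1}{10}\right)^{2} = \left(\frac{81}{10}\right)^{2} = \frac{6561}{100}$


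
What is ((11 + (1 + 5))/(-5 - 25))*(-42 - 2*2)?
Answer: 391/15 ≈ 26.067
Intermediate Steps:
((11 + (1 + 5))/(-5 - 25))*(-42 - 2*2) = ((11 + 6)/(-30))*(-42 - 4) = (17*(-1/30))*(-46) = -17/30*(-46) = 391/15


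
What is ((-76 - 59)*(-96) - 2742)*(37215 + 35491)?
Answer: 742909908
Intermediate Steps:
((-76 - 59)*(-96) - 2742)*(37215 + 35491) = (-135*(-96) - 2742)*72706 = (12960 - 2742)*72706 = 10218*72706 = 742909908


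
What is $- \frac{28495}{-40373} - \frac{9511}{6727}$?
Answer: $- \frac{192301738}{271589171} \approx -0.70806$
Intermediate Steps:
$- \frac{28495}{-40373} - \frac{9511}{6727} = \left(-28495\right) \left(- \frac{1}{40373}\right) - \frac{9511}{6727} = \frac{28495}{40373} - \frac{9511}{6727} = - \frac{192301738}{271589171}$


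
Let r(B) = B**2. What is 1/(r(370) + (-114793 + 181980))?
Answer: 1/204087 ≈ 4.8999e-6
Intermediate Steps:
1/(r(370) + (-114793 + 181980)) = 1/(370**2 + (-114793 + 181980)) = 1/(136900 + 67187) = 1/204087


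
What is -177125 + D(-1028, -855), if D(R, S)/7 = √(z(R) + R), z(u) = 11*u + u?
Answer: -177125 + 14*I*√3341 ≈ -1.7713e+5 + 809.22*I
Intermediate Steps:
z(u) = 12*u
D(R, S) = 7*√13*√R (D(R, S) = 7*√(12*R + R) = 7*√(13*R) = 7*(√13*√R) = 7*√13*√R)
-177125 + D(-1028, -855) = -177125 + 7*√13*√(-1028) = -177125 + 7*√13*(2*I*√257) = -177125 + 14*I*√3341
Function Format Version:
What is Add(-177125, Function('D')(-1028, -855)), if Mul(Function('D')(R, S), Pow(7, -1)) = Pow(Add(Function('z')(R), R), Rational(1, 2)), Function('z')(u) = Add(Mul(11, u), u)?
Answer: Add(-177125, Mul(14, I, Pow(3341, Rational(1, 2)))) ≈ Add(-1.7713e+5, Mul(809.22, I))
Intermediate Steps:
Function('z')(u) = Mul(12, u)
Function('D')(R, S) = Mul(7, Pow(13, Rational(1, 2)), Pow(R, Rational(1, 2))) (Function('D')(R, S) = Mul(7, Pow(Add(Mul(12, R), R), Rational(1, 2))) = Mul(7, Pow(Mul(13, R), Rational(1, 2))) = Mul(7, Mul(Pow(13, Rational(1, 2)), Pow(R, Rational(1, 2)))) = Mul(7, Pow(13, Rational(1, 2)), Pow(R, Rational(1, 2))))
Add(-177125, Function('D')(-1028, -855)) = Add(-177125, Mul(7, Pow(13, Rational(1, 2)), Pow(-1028, Rational(1, 2)))) = Add(-177125, Mul(7, Pow(13, Rational(1, 2)), Mul(2, I, Pow(257, Rational(1, 2))))) = Add(-177125, Mul(14, I, Pow(3341, Rational(1, 2))))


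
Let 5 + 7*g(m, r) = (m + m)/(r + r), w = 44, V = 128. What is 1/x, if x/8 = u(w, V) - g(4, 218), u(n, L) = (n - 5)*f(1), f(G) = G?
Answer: 763/242400 ≈ 0.0031477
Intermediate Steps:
g(m, r) = -5/7 + m/(7*r) (g(m, r) = -5/7 + ((m + m)/(r + r))/7 = -5/7 + ((2*m)/((2*r)))/7 = -5/7 + ((2*m)*(1/(2*r)))/7 = -5/7 + (m/r)/7 = -5/7 + m/(7*r))
u(n, L) = -5 + n (u(n, L) = (n - 5)*1 = (-5 + n)*1 = -5 + n)
x = 242400/763 (x = 8*((-5 + 44) - (4 - 5*218)/(7*218)) = 8*(39 - (4 - 1090)/(7*218)) = 8*(39 - (-1086)/(7*218)) = 8*(39 - 1*(-543/763)) = 8*(39 + 543/763) = 8*(30300/763) = 242400/763 ≈ 317.69)
1/x = 1/(242400/763) = 763/242400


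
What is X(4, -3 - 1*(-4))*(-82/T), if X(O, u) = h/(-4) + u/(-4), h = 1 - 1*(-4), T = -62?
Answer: -123/62 ≈ -1.9839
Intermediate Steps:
h = 5 (h = 1 + 4 = 5)
X(O, u) = -5/4 - u/4 (X(O, u) = 5/(-4) + u/(-4) = 5*(-¼) + u*(-¼) = -5/4 - u/4)
X(4, -3 - 1*(-4))*(-82/T) = (-5/4 - (-3 - 1*(-4))/4)*(-82/(-62)) = (-5/4 - (-3 + 4)/4)*(-82*(-1/62)) = (-5/4 - ¼*1)*(41/31) = (-5/4 - ¼)*(41/31) = -3/2*41/31 = -123/62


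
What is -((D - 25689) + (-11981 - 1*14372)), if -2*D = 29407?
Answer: 133491/2 ≈ 66746.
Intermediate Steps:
D = -29407/2 (D = -1/2*29407 = -29407/2 ≈ -14704.)
-((D - 25689) + (-11981 - 1*14372)) = -((-29407/2 - 25689) + (-11981 - 1*14372)) = -(-80785/2 + (-11981 - 14372)) = -(-80785/2 - 26353) = -1*(-133491/2) = 133491/2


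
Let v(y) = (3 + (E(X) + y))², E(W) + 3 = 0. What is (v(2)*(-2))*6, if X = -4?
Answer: -48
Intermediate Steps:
E(W) = -3 (E(W) = -3 + 0 = -3)
v(y) = y² (v(y) = (3 + (-3 + y))² = y²)
(v(2)*(-2))*6 = (2²*(-2))*6 = (4*(-2))*6 = -8*6 = -48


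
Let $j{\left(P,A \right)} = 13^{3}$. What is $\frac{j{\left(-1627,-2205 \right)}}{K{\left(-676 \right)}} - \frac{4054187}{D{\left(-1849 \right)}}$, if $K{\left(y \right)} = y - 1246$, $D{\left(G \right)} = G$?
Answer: $\frac{7788085161}{3553778} \approx 2191.5$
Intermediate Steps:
$j{\left(P,A \right)} = 2197$
$K{\left(y \right)} = -1246 + y$
$\frac{j{\left(-1627,-2205 \right)}}{K{\left(-676 \right)}} - \frac{4054187}{D{\left(-1849 \right)}} = \frac{2197}{-1246 - 676} - \frac{4054187}{-1849} = \frac{2197}{-1922} - - \frac{4054187}{1849} = 2197 \left(- \frac{1}{1922}\right) + \frac{4054187}{1849} = - \frac{2197}{1922} + \frac{4054187}{1849} = \frac{7788085161}{3553778}$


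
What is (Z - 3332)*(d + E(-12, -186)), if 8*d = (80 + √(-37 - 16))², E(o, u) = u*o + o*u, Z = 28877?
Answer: 1074397155/8 + 510900*I*√53 ≈ 1.343e+8 + 3.7194e+6*I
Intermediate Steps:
E(o, u) = 2*o*u (E(o, u) = o*u + o*u = 2*o*u)
d = (80 + I*√53)²/8 (d = (80 + √(-37 - 16))²/8 = (80 + √(-53))²/8 = (80 + I*√53)²/8 ≈ 793.38 + 145.6*I)
(Z - 3332)*(d + E(-12, -186)) = (28877 - 3332)*((80 + I*√53)²/8 + 2*(-12)*(-186)) = 25545*((80 + I*√53)²/8 + 4464) = 25545*(4464 + (80 + I*√53)²/8) = 114032880 + 25545*(80 + I*√53)²/8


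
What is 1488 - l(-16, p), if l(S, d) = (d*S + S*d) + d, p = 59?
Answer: 3317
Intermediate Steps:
l(S, d) = d + 2*S*d (l(S, d) = (S*d + S*d) + d = 2*S*d + d = d + 2*S*d)
1488 - l(-16, p) = 1488 - 59*(1 + 2*(-16)) = 1488 - 59*(1 - 32) = 1488 - 59*(-31) = 1488 - 1*(-1829) = 1488 + 1829 = 3317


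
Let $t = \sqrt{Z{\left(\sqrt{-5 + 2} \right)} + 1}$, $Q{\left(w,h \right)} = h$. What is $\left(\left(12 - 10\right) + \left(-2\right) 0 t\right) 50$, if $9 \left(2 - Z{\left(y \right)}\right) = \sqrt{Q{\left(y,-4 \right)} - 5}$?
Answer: $100$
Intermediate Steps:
$Z{\left(y \right)} = 2 - \frac{i}{3}$ ($Z{\left(y \right)} = 2 - \frac{\sqrt{-4 - 5}}{9} = 2 - \frac{\sqrt{-9}}{9} = 2 - \frac{3 i}{9} = 2 - \frac{i}{3}$)
$t = \sqrt{3 - \frac{i}{3}}$ ($t = \sqrt{\left(2 - \frac{i}{3}\right) + 1} = \sqrt{3 - \frac{i}{3}} \approx 1.7347 - 0.096077 i$)
$\left(\left(12 - 10\right) + \left(-2\right) 0 t\right) 50 = \left(\left(12 - 10\right) + \left(-2\right) 0 \frac{\sqrt{27 - 3 i}}{3}\right) 50 = \left(2 + 0 \frac{\sqrt{27 - 3 i}}{3}\right) 50 = \left(2 + 0\right) 50 = 2 \cdot 50 = 100$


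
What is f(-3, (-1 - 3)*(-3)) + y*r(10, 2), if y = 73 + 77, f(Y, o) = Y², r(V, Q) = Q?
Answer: 309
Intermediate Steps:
y = 150
f(-3, (-1 - 3)*(-3)) + y*r(10, 2) = (-3)² + 150*2 = 9 + 300 = 309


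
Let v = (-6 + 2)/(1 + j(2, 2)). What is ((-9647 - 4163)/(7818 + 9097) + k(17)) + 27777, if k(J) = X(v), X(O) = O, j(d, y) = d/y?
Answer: 93960063/3383 ≈ 27774.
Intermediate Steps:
v = -2 (v = (-6 + 2)/(1 + 2/2) = -4/(1 + 2*(½)) = -4/(1 + 1) = -4/2 = -4*½ = -2)
k(J) = -2
((-9647 - 4163)/(7818 + 9097) + k(17)) + 27777 = ((-9647 - 4163)/(7818 + 9097) - 2) + 27777 = (-13810/16915 - 2) + 27777 = (-13810*1/16915 - 2) + 27777 = (-2762/3383 - 2) + 27777 = -9528/3383 + 27777 = 93960063/3383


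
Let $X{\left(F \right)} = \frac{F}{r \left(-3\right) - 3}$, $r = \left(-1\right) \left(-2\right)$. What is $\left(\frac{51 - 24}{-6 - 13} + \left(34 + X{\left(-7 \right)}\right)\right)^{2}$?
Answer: $\frac{32535616}{29241} \approx 1112.7$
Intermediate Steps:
$r = 2$
$X{\left(F \right)} = - \frac{F}{9}$ ($X{\left(F \right)} = \frac{F}{2 \left(-3\right) - 3} = \frac{F}{-6 - 3} = \frac{F}{-9} = F \left(- \frac{1}{9}\right) = - \frac{F}{9}$)
$\left(\frac{51 - 24}{-6 - 13} + \left(34 + X{\left(-7 \right)}\right)\right)^{2} = \left(\frac{51 - 24}{-6 - 13} + \left(34 - - \frac{7}{9}\right)\right)^{2} = \left(\frac{51 - 24}{-19} + \left(34 + \frac{7}{9}\right)\right)^{2} = \left(\left(51 - 24\right) \left(- \frac{1}{19}\right) + \frac{313}{9}\right)^{2} = \left(27 \left(- \frac{1}{19}\right) + \frac{313}{9}\right)^{2} = \left(- \frac{27}{19} + \frac{313}{9}\right)^{2} = \left(\frac{5704}{171}\right)^{2} = \frac{32535616}{29241}$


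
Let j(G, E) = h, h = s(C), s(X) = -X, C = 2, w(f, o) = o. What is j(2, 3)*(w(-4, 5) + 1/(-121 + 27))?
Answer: -469/47 ≈ -9.9787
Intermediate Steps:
h = -2 (h = -1*2 = -2)
j(G, E) = -2
j(2, 3)*(w(-4, 5) + 1/(-121 + 27)) = -2*(5 + 1/(-121 + 27)) = -2*(5 + 1/(-94)) = -2*(5 - 1/94) = -2*469/94 = -469/47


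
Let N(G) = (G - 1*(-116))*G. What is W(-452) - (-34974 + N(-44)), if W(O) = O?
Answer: 37690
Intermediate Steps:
N(G) = G*(116 + G) (N(G) = (G + 116)*G = (116 + G)*G = G*(116 + G))
W(-452) - (-34974 + N(-44)) = -452 - (-34974 - 44*(116 - 44)) = -452 - (-34974 - 44*72) = -452 - (-34974 - 3168) = -452 - 1*(-38142) = -452 + 38142 = 37690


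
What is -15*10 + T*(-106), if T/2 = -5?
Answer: 910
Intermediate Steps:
T = -10 (T = 2*(-5) = -10)
-15*10 + T*(-106) = -15*10 - 10*(-106) = -150 + 1060 = 910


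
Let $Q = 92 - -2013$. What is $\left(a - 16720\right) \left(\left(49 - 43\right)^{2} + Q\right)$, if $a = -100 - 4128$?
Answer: $-44849668$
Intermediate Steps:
$a = -4228$ ($a = -100 - 4128 = -4228$)
$Q = 2105$ ($Q = 92 + 2013 = 2105$)
$\left(a - 16720\right) \left(\left(49 - 43\right)^{2} + Q\right) = \left(-4228 - 16720\right) \left(\left(49 - 43\right)^{2} + 2105\right) = - 20948 \left(6^{2} + 2105\right) = - 20948 \left(36 + 2105\right) = \left(-20948\right) 2141 = -44849668$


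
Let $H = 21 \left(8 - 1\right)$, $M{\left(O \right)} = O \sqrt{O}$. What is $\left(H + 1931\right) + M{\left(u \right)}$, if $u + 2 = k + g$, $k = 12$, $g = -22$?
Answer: $2078 - 24 i \sqrt{3} \approx 2078.0 - 41.569 i$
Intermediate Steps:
$u = -12$ ($u = -2 + \left(12 - 22\right) = -2 - 10 = -12$)
$M{\left(O \right)} = O^{\frac{3}{2}}$
$H = 147$ ($H = 21 \cdot 7 = 147$)
$\left(H + 1931\right) + M{\left(u \right)} = \left(147 + 1931\right) + \left(-12\right)^{\frac{3}{2}} = 2078 - 24 i \sqrt{3}$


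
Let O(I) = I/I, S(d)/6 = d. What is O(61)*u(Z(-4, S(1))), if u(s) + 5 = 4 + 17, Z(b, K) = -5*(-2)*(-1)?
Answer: 16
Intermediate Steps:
S(d) = 6*d
Z(b, K) = -10 (Z(b, K) = 10*(-1) = -10)
u(s) = 16 (u(s) = -5 + (4 + 17) = -5 + 21 = 16)
O(I) = 1
O(61)*u(Z(-4, S(1))) = 1*16 = 16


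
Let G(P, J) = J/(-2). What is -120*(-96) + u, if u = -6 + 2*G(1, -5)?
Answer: 11519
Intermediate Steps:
G(P, J) = -J/2 (G(P, J) = J*(-1/2) = -J/2)
u = -1 (u = -6 + 2*(-1/2*(-5)) = -6 + 2*(5/2) = -6 + 5 = -1)
-120*(-96) + u = -120*(-96) - 1 = 11520 - 1 = 11519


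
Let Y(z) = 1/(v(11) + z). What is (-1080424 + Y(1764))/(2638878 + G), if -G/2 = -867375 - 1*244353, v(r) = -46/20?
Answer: -3172304933/14276623013 ≈ -0.22220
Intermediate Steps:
v(r) = -23/10 (v(r) = -46*1/20 = -23/10)
G = 2223456 (G = -2*(-867375 - 1*244353) = -2*(-867375 - 244353) = -2*(-1111728) = 2223456)
Y(z) = 1/(-23/10 + z)
(-1080424 + Y(1764))/(2638878 + G) = (-1080424 + 10/(-23 + 10*1764))/(2638878 + 2223456) = (-1080424 + 10/(-23 + 17640))/4862334 = (-1080424 + 10/17617)*(1/4862334) = -19033829598/17617*1/4862334 = -3172304933/14276623013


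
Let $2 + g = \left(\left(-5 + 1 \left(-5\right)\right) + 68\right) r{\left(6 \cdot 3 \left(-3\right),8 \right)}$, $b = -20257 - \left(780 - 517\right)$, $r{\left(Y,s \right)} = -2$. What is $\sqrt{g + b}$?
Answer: $i \sqrt{20638} \approx 143.66 i$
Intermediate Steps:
$b = -20520$ ($b = -20257 - 263 = -20520$)
$g = -118$ ($g = -2 + \left(\left(-5 + 1 \left(-5\right)\right) + 68\right) \left(-2\right) = -2 + \left(\left(-5 - 5\right) + 68\right) \left(-2\right) = -2 + \left(-10 + 68\right) \left(-2\right) = -2 + 58 \left(-2\right) = -2 - 116 = -118$)
$\sqrt{g + b} = \sqrt{-118 - 20520} = \sqrt{-20638} = i \sqrt{20638}$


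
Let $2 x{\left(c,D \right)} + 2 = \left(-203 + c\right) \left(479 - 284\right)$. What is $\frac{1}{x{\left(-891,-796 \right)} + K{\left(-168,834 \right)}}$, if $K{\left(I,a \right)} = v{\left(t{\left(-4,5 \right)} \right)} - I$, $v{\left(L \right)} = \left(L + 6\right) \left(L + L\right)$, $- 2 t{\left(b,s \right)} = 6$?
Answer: $- \frac{1}{106516} \approx -9.3883 \cdot 10^{-6}$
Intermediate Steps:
$t{\left(b,s \right)} = -3$ ($t{\left(b,s \right)} = \left(- \frac{1}{2}\right) 6 = -3$)
$v{\left(L \right)} = 2 L \left(6 + L\right)$ ($v{\left(L \right)} = \left(6 + L\right) 2 L = 2 L \left(6 + L\right)$)
$K{\left(I,a \right)} = -18 - I$ ($K{\left(I,a \right)} = 2 \left(-3\right) \left(6 - 3\right) - I = 2 \left(-3\right) 3 - I = -18 - I$)
$x{\left(c,D \right)} = - \frac{39587}{2} + \frac{195 c}{2}$ ($x{\left(c,D \right)} = -1 + \frac{\left(-203 + c\right) \left(479 - 284\right)}{2} = -1 + \frac{\left(-203 + c\right) 195}{2} = -1 + \frac{-39585 + 195 c}{2} = -1 + \left(- \frac{39585}{2} + \frac{195 c}{2}\right) = - \frac{39587}{2} + \frac{195 c}{2}$)
$\frac{1}{x{\left(-891,-796 \right)} + K{\left(-168,834 \right)}} = \frac{1}{\left(- \frac{39587}{2} + \frac{195}{2} \left(-891\right)\right) - -150} = \frac{1}{\left(- \frac{39587}{2} - \frac{173745}{2}\right) + \left(-18 + 168\right)} = \frac{1}{-106666 + 150} = \frac{1}{-106516} = - \frac{1}{106516}$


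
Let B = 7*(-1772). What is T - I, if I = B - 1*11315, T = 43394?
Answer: 67113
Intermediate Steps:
B = -12404
I = -23719 (I = -12404 - 1*11315 = -12404 - 11315 = -23719)
T - I = 43394 - 1*(-23719) = 43394 + 23719 = 67113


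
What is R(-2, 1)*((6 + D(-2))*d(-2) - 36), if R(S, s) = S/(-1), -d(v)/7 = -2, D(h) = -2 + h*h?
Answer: 152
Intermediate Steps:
D(h) = -2 + h**2
d(v) = 14 (d(v) = -7*(-2) = 14)
R(S, s) = -S (R(S, s) = S*(-1) = -S)
R(-2, 1)*((6 + D(-2))*d(-2) - 36) = (-1*(-2))*((6 + (-2 + (-2)**2))*14 - 36) = 2*((6 + (-2 + 4))*14 - 36) = 2*((6 + 2)*14 - 36) = 2*(8*14 - 36) = 2*(112 - 36) = 2*76 = 152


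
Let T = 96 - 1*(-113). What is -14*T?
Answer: -2926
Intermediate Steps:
T = 209 (T = 96 + 113 = 209)
-14*T = -14*209 = -2926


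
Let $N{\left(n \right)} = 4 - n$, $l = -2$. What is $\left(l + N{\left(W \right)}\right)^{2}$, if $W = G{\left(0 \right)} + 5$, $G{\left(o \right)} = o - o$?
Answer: $9$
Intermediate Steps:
$G{\left(o \right)} = 0$
$W = 5$ ($W = 0 + 5 = 5$)
$\left(l + N{\left(W \right)}\right)^{2} = \left(-2 + \left(4 - 5\right)\right)^{2} = \left(-2 - 1\right)^{2} = \left(-3\right)^{2} = 9$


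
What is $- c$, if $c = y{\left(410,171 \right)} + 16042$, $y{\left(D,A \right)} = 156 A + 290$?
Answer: $-43008$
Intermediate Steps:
$y{\left(D,A \right)} = 290 + 156 A$
$c = 43008$ ($c = \left(290 + 156 \cdot 171\right) + 16042 = \left(290 + 26676\right) + 16042 = 26966 + 16042 = 43008$)
$- c = \left(-1\right) 43008 = -43008$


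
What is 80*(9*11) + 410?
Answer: 8330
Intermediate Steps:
80*(9*11) + 410 = 80*99 + 410 = 7920 + 410 = 8330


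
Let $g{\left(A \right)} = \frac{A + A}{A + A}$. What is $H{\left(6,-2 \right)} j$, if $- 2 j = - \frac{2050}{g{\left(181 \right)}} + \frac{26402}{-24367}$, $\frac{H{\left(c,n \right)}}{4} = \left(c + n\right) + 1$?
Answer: $\frac{499787520}{24367} \approx 20511.0$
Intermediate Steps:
$g{\left(A \right)} = 1$ ($g{\left(A \right)} = \frac{2 A}{2 A} = 2 A \frac{1}{2 A} = 1$)
$H{\left(c,n \right)} = 4 + 4 c + 4 n$ ($H{\left(c,n \right)} = 4 \left(\left(c + n\right) + 1\right) = 4 \left(1 + c + n\right) = 4 + 4 c + 4 n$)
$j = \frac{24989376}{24367}$ ($j = - \frac{- \frac{2050}{1} + \frac{26402}{-24367}}{2} = - \frac{\left(-2050\right) 1 + 26402 \left(- \frac{1}{24367}\right)}{2} = - \frac{-2050 - \frac{26402}{24367}}{2} = \left(- \frac{1}{2}\right) \left(- \frac{49978752}{24367}\right) = \frac{24989376}{24367} \approx 1025.5$)
$H{\left(6,-2 \right)} j = \left(4 + 4 \cdot 6 + 4 \left(-2\right)\right) \frac{24989376}{24367} = \left(4 + 24 - 8\right) \frac{24989376}{24367} = 20 \cdot \frac{24989376}{24367} = \frac{499787520}{24367}$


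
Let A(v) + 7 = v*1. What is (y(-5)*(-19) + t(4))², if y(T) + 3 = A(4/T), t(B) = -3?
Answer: 1022121/25 ≈ 40885.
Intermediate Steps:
A(v) = -7 + v (A(v) = -7 + v*1 = -7 + v)
y(T) = -10 + 4/T (y(T) = -3 + (-7 + 4/T) = -10 + 4/T)
(y(-5)*(-19) + t(4))² = ((-10 + 4/(-5))*(-19) - 3)² = ((-10 + 4*(-⅕))*(-19) - 3)² = ((-10 - ⅘)*(-19) - 3)² = (-54/5*(-19) - 3)² = (1026/5 - 3)² = (1011/5)² = 1022121/25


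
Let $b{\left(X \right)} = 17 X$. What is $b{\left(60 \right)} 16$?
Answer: $16320$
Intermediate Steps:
$b{\left(60 \right)} 16 = 17 \cdot 60 \cdot 16 = 1020 \cdot 16 = 16320$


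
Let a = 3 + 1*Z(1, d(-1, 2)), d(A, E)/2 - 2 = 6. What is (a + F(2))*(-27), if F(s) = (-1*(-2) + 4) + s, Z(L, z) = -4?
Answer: -189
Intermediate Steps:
d(A, E) = 16 (d(A, E) = 4 + 2*6 = 4 + 12 = 16)
F(s) = 6 + s (F(s) = (2 + 4) + s = 6 + s)
a = -1 (a = 3 + 1*(-4) = 3 - 4 = -1)
(a + F(2))*(-27) = (-1 + (6 + 2))*(-27) = (-1 + 8)*(-27) = 7*(-27) = -189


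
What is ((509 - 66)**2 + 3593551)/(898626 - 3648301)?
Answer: -151592/109987 ≈ -1.3783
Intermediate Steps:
((509 - 66)**2 + 3593551)/(898626 - 3648301) = (443**2 + 3593551)/(-2749675) = (196249 + 3593551)*(-1/2749675) = 3789800*(-1/2749675) = -151592/109987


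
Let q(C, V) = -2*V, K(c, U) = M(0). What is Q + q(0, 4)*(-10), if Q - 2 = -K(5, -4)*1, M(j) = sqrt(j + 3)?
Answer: 82 - sqrt(3) ≈ 80.268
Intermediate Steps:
M(j) = sqrt(3 + j)
K(c, U) = sqrt(3) (K(c, U) = sqrt(3 + 0) = sqrt(3))
Q = 2 - sqrt(3) (Q = 2 - sqrt(3)*1 = 2 - sqrt(3) ≈ 0.26795)
Q + q(0, 4)*(-10) = (2 - sqrt(3)) - 2*4*(-10) = (2 - sqrt(3)) - 8*(-10) = (2 - sqrt(3)) + 80 = 82 - sqrt(3)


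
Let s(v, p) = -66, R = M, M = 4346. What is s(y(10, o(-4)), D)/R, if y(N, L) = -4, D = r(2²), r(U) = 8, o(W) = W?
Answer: -33/2173 ≈ -0.015186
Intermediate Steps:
D = 8
R = 4346
s(y(10, o(-4)), D)/R = -66/4346 = -66*1/4346 = -33/2173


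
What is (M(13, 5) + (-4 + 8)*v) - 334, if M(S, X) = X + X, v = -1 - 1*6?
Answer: -352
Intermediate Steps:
v = -7 (v = -1 - 6 = -7)
M(S, X) = 2*X
(M(13, 5) + (-4 + 8)*v) - 334 = (2*5 + (-4 + 8)*(-7)) - 334 = (10 + 4*(-7)) - 334 = (10 - 28) - 334 = -18 - 334 = -352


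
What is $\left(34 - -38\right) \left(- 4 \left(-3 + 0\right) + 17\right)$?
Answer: $2088$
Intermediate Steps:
$\left(34 - -38\right) \left(- 4 \left(-3 + 0\right) + 17\right) = \left(34 + 38\right) \left(\left(-4\right) \left(-3\right) + 17\right) = 72 \left(12 + 17\right) = 72 \cdot 29 = 2088$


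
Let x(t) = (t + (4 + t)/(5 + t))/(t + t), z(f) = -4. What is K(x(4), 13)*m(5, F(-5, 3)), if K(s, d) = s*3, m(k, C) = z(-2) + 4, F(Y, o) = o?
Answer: 0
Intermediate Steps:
m(k, C) = 0 (m(k, C) = -4 + 4 = 0)
x(t) = (t + (4 + t)/(5 + t))/(2*t) (x(t) = (t + (4 + t)/(5 + t))/((2*t)) = (t + (4 + t)/(5 + t))*(1/(2*t)) = (t + (4 + t)/(5 + t))/(2*t))
K(s, d) = 3*s
K(x(4), 13)*m(5, F(-5, 3)) = (3*((1/2)*(4 + 4**2 + 6*4)/(4*(5 + 4))))*0 = (3*((1/2)*(1/4)*(4 + 16 + 24)/9))*0 = (3*((1/2)*(1/4)*(1/9)*44))*0 = (3*(11/18))*0 = (11/6)*0 = 0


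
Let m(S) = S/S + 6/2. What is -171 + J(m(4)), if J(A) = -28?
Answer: -199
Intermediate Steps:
m(S) = 4 (m(S) = 1 + 6*(½) = 1 + 3 = 4)
-171 + J(m(4)) = -171 - 28 = -199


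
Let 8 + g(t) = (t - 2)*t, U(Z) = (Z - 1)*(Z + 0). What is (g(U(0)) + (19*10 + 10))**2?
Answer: 36864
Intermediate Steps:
U(Z) = Z*(-1 + Z) (U(Z) = (-1 + Z)*Z = Z*(-1 + Z))
g(t) = -8 + t*(-2 + t) (g(t) = -8 + (t - 2)*t = -8 + (-2 + t)*t = -8 + t*(-2 + t))
(g(U(0)) + (19*10 + 10))**2 = ((-8 + (0*(-1 + 0))**2 - 0*(-1 + 0)) + (19*10 + 10))**2 = ((-8 + (0*(-1))**2 - 0*(-1)) + (190 + 10))**2 = ((-8 + 0**2 - 2*0) + 200)**2 = ((-8 + 0 + 0) + 200)**2 = (-8 + 200)**2 = 192**2 = 36864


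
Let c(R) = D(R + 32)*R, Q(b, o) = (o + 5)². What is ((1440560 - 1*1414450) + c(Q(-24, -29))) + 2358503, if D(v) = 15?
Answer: 2393253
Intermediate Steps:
Q(b, o) = (5 + o)²
c(R) = 15*R
((1440560 - 1*1414450) + c(Q(-24, -29))) + 2358503 = ((1440560 - 1*1414450) + 15*(5 - 29)²) + 2358503 = ((1440560 - 1414450) + 15*(-24)²) + 2358503 = (26110 + 15*576) + 2358503 = (26110 + 8640) + 2358503 = 34750 + 2358503 = 2393253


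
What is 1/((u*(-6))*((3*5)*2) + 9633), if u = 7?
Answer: 1/8373 ≈ 0.00011943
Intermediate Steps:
1/((u*(-6))*((3*5)*2) + 9633) = 1/((7*(-6))*((3*5)*2) + 9633) = 1/(-630*2 + 9633) = 1/(-42*30 + 9633) = 1/(-1260 + 9633) = 1/8373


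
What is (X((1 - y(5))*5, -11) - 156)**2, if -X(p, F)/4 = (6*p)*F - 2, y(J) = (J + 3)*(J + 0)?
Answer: 2665450384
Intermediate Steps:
y(J) = J*(3 + J) (y(J) = (3 + J)*J = J*(3 + J))
X(p, F) = 8 - 24*F*p (X(p, F) = -4*((6*p)*F - 2) = -4*(6*F*p - 2) = -4*(-2 + 6*F*p) = 8 - 24*F*p)
(X((1 - y(5))*5, -11) - 156)**2 = ((8 - 24*(-11)*(1 - 5*(3 + 5))*5) - 156)**2 = ((8 - 24*(-11)*(1 - 5*8)*5) - 156)**2 = ((8 - 24*(-11)*(1 - 1*40)*5) - 156)**2 = ((8 - 24*(-11)*(1 - 40)*5) - 156)**2 = ((8 - 24*(-11)*(-39*5)) - 156)**2 = ((8 - 24*(-11)*(-195)) - 156)**2 = ((8 - 51480) - 156)**2 = (-51472 - 156)**2 = (-51628)**2 = 2665450384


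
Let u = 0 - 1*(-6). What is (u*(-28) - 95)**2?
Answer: 69169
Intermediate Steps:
u = 6 (u = 0 + 6 = 6)
(u*(-28) - 95)**2 = (6*(-28) - 95)**2 = (-168 - 95)**2 = (-263)**2 = 69169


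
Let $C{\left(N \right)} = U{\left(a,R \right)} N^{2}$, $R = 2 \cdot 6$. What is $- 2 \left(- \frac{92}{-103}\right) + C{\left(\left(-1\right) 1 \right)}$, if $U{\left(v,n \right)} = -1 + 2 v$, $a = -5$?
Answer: $- \frac{1317}{103} \approx -12.786$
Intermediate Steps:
$R = 12$
$C{\left(N \right)} = - 11 N^{2}$ ($C{\left(N \right)} = \left(-1 + 2 \left(-5\right)\right) N^{2} = \left(-1 - 10\right) N^{2} = - 11 N^{2}$)
$- 2 \left(- \frac{92}{-103}\right) + C{\left(\left(-1\right) 1 \right)} = - 2 \left(- \frac{92}{-103}\right) - 11 \left(\left(-1\right) 1\right)^{2} = - 2 \left(\left(-92\right) \left(- \frac{1}{103}\right)\right) - 11 \left(-1\right)^{2} = \left(-2\right) \frac{92}{103} - 11 = - \frac{184}{103} - 11 = - \frac{1317}{103}$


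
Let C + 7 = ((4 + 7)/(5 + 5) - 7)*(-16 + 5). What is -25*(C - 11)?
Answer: -2345/2 ≈ -1172.5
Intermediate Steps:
C = 579/10 (C = -7 + ((4 + 7)/(5 + 5) - 7)*(-16 + 5) = -7 + (11/10 - 7)*(-11) = -7 - 59/10*(-11) = -7 + 649/10 = 579/10 ≈ 57.900)
-25*(C - 11) = -25*(579/10 - 11) = -25*469/10 = -2345/2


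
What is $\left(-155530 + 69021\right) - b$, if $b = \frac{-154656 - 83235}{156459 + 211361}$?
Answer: $- \frac{31819502489}{367820} \approx -86508.0$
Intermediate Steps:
$b = - \frac{237891}{367820} \approx -0.64676$
$\left(-155530 + 69021\right) - b = \left(-155530 + 69021\right) - - \frac{237891}{367820} = -86509 + \frac{237891}{367820} = - \frac{31819502489}{367820}$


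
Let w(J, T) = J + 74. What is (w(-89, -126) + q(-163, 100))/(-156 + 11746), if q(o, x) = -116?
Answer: -131/11590 ≈ -0.011303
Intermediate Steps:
w(J, T) = 74 + J
(w(-89, -126) + q(-163, 100))/(-156 + 11746) = ((74 - 89) - 116)/(-156 + 11746) = (-15 - 116)/11590 = -131*1/11590 = -131/11590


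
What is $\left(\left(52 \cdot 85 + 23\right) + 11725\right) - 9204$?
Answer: $6964$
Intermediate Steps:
$\left(\left(52 \cdot 85 + 23\right) + 11725\right) - 9204 = \left(\left(4420 + 23\right) + 11725\right) - 9204 = \left(4443 + 11725\right) - 9204 = 16168 - 9204 = 6964$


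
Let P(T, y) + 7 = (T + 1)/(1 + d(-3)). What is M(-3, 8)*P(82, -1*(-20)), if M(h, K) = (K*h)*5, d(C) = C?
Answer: 5820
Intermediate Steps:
M(h, K) = 5*K*h
P(T, y) = -15/2 - T/2 (P(T, y) = -7 + (T + 1)/(1 - 3) = -7 + (1 + T)/(-2) = -7 + (1 + T)*(-1/2) = -7 + (-1/2 - T/2) = -15/2 - T/2)
M(-3, 8)*P(82, -1*(-20)) = (5*8*(-3))*(-15/2 - 1/2*82) = -120*(-15/2 - 41) = -120*(-97/2) = 5820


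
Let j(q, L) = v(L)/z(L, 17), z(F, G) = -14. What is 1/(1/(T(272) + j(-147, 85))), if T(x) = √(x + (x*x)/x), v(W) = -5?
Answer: 5/14 + 4*√34 ≈ 23.681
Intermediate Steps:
j(q, L) = 5/14 (j(q, L) = -5/(-14) = -5*(-1/14) = 5/14)
T(x) = √2*√x (T(x) = √(x + x²/x) = √(x + x) = √(2*x) = √2*√x)
1/(1/(T(272) + j(-147, 85))) = 1/(1/(√2*√272 + 5/14)) = 1/(1/(√2*(4*√17) + 5/14)) = 1/(1/(4*√34 + 5/14)) = 1/(1/(5/14 + 4*√34)) = 5/14 + 4*√34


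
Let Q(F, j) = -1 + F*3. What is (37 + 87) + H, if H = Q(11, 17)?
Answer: 156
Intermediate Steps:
Q(F, j) = -1 + 3*F
H = 32 (H = -1 + 3*11 = -1 + 33 = 32)
(37 + 87) + H = (37 + 87) + 32 = 124 + 32 = 156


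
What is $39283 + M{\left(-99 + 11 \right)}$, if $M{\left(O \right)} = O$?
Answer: $39195$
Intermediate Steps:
$39283 + M{\left(-99 + 11 \right)} = 39283 + \left(-99 + 11\right) = 39283 - 88 = 39195$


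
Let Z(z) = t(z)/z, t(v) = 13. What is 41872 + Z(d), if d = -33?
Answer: 1381763/33 ≈ 41872.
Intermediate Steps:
Z(z) = 13/z
41872 + Z(d) = 41872 + 13/(-33) = 41872 + 13*(-1/33) = 41872 - 13/33 = 1381763/33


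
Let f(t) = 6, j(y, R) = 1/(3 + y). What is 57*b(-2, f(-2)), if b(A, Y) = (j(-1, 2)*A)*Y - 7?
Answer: -741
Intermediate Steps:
b(A, Y) = -7 + A*Y/2 (b(A, Y) = (A/(3 - 1))*Y - 7 = (A/2)*Y - 7 = A*Y/2 - 7 = -7 + A*Y/2)
57*b(-2, f(-2)) = 57*(-7 + (½)*(-2)*6) = 57*(-7 - 6) = 57*(-13) = -741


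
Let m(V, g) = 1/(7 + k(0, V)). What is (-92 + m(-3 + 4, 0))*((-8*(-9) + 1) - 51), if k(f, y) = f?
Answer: -14146/7 ≈ -2020.9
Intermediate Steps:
m(V, g) = ⅐ (m(V, g) = 1/(7 + 0) = 1/7 = ⅐)
(-92 + m(-3 + 4, 0))*((-8*(-9) + 1) - 51) = (-92 + ⅐)*((-8*(-9) + 1) - 51) = -643*((72 + 1) - 51)/7 = -643*(73 - 51)/7 = -643/7*22 = -14146/7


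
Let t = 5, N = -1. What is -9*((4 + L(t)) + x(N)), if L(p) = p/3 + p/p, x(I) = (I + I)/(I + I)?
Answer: -69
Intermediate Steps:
x(I) = 1 (x(I) = (2*I)/((2*I)) = (2*I)*(1/(2*I)) = 1)
L(p) = 1 + p/3 (L(p) = p*(⅓) + 1 = p/3 + 1 = 1 + p/3)
-9*((4 + L(t)) + x(N)) = -9*((4 + (1 + (⅓)*5)) + 1) = -9*((4 + (1 + 5/3)) + 1) = -9*((4 + 8/3) + 1) = -9*(20/3 + 1) = -9*23/3 = -69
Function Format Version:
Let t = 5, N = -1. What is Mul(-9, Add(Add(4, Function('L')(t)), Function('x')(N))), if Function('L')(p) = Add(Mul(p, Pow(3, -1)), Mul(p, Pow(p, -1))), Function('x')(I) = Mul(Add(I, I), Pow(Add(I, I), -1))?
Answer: -69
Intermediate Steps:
Function('x')(I) = 1 (Function('x')(I) = Mul(Mul(2, I), Pow(Mul(2, I), -1)) = Mul(Mul(2, I), Mul(Rational(1, 2), Pow(I, -1))) = 1)
Function('L')(p) = Add(1, Mul(Rational(1, 3), p)) (Function('L')(p) = Add(Mul(p, Rational(1, 3)), 1) = Add(Mul(Rational(1, 3), p), 1) = Add(1, Mul(Rational(1, 3), p)))
Mul(-9, Add(Add(4, Function('L')(t)), Function('x')(N))) = Mul(-9, Add(Add(4, Add(1, Mul(Rational(1, 3), 5))), 1)) = Mul(-9, Add(Add(4, Add(1, Rational(5, 3))), 1)) = Mul(-9, Add(Add(4, Rational(8, 3)), 1)) = Mul(-9, Add(Rational(20, 3), 1)) = Mul(-9, Rational(23, 3)) = -69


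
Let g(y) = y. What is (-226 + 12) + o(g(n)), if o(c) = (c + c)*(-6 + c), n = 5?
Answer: -224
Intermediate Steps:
o(c) = 2*c*(-6 + c) (o(c) = (2*c)*(-6 + c) = 2*c*(-6 + c))
(-226 + 12) + o(g(n)) = (-226 + 12) + 2*5*(-6 + 5) = -214 + 2*5*(-1) = -214 - 10 = -224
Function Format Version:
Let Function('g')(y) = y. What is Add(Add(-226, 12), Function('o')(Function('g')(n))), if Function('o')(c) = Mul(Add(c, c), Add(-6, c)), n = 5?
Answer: -224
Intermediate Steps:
Function('o')(c) = Mul(2, c, Add(-6, c)) (Function('o')(c) = Mul(Mul(2, c), Add(-6, c)) = Mul(2, c, Add(-6, c)))
Add(Add(-226, 12), Function('o')(Function('g')(n))) = Add(Add(-226, 12), Mul(2, 5, Add(-6, 5))) = Add(-214, Mul(2, 5, -1)) = Add(-214, -10) = -224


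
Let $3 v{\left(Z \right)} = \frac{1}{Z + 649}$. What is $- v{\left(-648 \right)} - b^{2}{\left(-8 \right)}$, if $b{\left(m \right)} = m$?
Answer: $- \frac{193}{3} \approx -64.333$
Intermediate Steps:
$v{\left(Z \right)} = \frac{1}{3 \left(649 + Z\right)}$ ($v{\left(Z \right)} = \frac{1}{3 \left(Z + 649\right)} = \frac{1}{3 \left(649 + Z\right)}$)
$- v{\left(-648 \right)} - b^{2}{\left(-8 \right)} = - \frac{1}{3 \left(649 - 648\right)} - \left(-8\right)^{2} = - \frac{1}{3 \cdot 1} - 64 = - \frac{1}{3} - 64 = - \frac{193}{3}$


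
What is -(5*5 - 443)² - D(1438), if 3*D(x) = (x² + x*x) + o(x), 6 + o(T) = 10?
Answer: -1553288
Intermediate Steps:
o(T) = 4 (o(T) = -6 + 10 = 4)
D(x) = 4/3 + 2*x²/3 (D(x) = ((x² + x*x) + 4)/3 = ((x² + x²) + 4)/3 = (2*x² + 4)/3 = (4 + 2*x²)/3 = 4/3 + 2*x²/3)
-(5*5 - 443)² - D(1438) = -(5*5 - 443)² - (4/3 + (⅔)*1438²) = -(25 - 443)² - (4/3 + (⅔)*2067844) = -1*(-418)² - (4/3 + 4135688/3) = -1*174724 - 1*1378564 = -174724 - 1378564 = -1553288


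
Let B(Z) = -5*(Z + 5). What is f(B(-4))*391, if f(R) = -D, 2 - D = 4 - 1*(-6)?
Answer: 3128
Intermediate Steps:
D = -8 (D = 2 - (4 - 1*(-6)) = 2 - (4 + 6) = 2 - 1*10 = 2 - 10 = -8)
B(Z) = -25 - 5*Z (B(Z) = -5*(5 + Z) = -25 - 5*Z)
f(R) = 8 (f(R) = -1*(-8) = 8)
f(B(-4))*391 = 8*391 = 3128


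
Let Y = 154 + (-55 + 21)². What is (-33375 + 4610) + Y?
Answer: -27455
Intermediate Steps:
Y = 1310 (Y = 154 + (-34)² = 154 + 1156 = 1310)
(-33375 + 4610) + Y = (-33375 + 4610) + 1310 = -28765 + 1310 = -27455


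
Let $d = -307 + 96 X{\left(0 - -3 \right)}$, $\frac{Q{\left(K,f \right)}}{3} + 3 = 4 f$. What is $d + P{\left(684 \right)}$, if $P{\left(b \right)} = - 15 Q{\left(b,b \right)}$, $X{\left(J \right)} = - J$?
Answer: $-123580$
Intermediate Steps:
$Q{\left(K,f \right)} = -9 + 12 f$ ($Q{\left(K,f \right)} = -9 + 3 \cdot 4 f = -9 + 12 f$)
$P{\left(b \right)} = 135 - 180 b$ ($P{\left(b \right)} = - 15 \left(-9 + 12 b\right) = 135 - 180 b$)
$d = -595$ ($d = -307 + 96 \left(- (0 - -3)\right) = -307 + 96 \left(- (0 + 3)\right) = -307 + 96 \left(\left(-1\right) 3\right) = -307 + 96 \left(-3\right) = -307 - 288 = -595$)
$d + P{\left(684 \right)} = -595 + \left(135 - 123120\right) = -595 - 122985 = -123580$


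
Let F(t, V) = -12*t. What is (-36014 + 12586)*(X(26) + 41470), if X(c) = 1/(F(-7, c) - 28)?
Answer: -13601834097/14 ≈ -9.7156e+8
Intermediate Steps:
X(c) = 1/56 (X(c) = 1/(-12*(-7) - 28) = 1/(84 - 28) = 1/56)
(-36014 + 12586)*(X(26) + 41470) = (-36014 + 12586)*(1/56 + 41470) = -23428*2322321/56 = -13601834097/14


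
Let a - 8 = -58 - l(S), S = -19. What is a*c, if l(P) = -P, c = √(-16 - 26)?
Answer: -69*I*√42 ≈ -447.17*I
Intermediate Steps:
c = I*√42 (c = √(-42) = I*√42 ≈ 6.4807*I)
a = -69 (a = 8 + (-58 - (-1)*(-19)) = 8 + (-58 - 1*19) = 8 + (-58 - 19) = 8 - 77 = -69)
a*c = -69*I*√42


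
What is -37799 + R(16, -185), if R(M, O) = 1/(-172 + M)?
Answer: -5896645/156 ≈ -37799.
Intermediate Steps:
-37799 + R(16, -185) = -37799 + 1/(-172 + 16) = -37799 + 1/(-156) = -37799 - 1/156 = -5896645/156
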